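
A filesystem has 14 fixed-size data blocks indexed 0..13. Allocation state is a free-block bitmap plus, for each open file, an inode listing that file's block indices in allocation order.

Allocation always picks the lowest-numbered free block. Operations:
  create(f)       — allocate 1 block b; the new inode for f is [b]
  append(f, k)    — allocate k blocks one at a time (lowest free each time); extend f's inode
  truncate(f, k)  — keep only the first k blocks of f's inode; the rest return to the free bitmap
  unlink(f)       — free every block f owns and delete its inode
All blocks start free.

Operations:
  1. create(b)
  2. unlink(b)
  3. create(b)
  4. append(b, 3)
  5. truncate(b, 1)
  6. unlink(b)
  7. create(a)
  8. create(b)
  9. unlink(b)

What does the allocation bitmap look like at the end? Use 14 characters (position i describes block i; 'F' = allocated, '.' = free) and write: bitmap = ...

bitmap = F.............

[1] create(b) — b=0 (map F.............)
[2] unlink(b) —  (map ..............)
[3] create(b) — b=0 (map F.............)
[4] append(b, 3) — b=0,1,2,3 (map FFFF..........)
[5] truncate(b, 1) — b=0 (map F.............)
[6] unlink(b) —  (map ..............)
[7] create(a) — a=0 (map F.............)
[8] create(b) — a=0 b=1 (map FF............)
[9] unlink(b) — a=0 (map F.............)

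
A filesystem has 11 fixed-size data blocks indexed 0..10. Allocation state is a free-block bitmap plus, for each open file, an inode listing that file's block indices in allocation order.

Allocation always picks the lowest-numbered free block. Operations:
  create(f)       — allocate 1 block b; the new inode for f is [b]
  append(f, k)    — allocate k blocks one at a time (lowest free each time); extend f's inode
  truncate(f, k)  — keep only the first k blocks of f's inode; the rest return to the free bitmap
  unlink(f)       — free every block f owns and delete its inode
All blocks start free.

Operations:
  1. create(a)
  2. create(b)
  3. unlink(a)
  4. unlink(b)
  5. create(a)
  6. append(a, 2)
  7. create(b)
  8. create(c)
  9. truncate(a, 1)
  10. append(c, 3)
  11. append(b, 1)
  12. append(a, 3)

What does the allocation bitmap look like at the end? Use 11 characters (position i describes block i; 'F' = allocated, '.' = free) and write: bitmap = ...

bitmap = FFFFFFFFFF.

create(a): bitmap=F.......... | a=[0]
create(b): bitmap=FF......... | a=[0] b=[1]
unlink(a): bitmap=.F......... | b=[1]
unlink(b): bitmap=........... | 
create(a): bitmap=F.......... | a=[0]
append(a, 2): bitmap=FFF........ | a=[0, 1, 2]
create(b): bitmap=FFFF....... | a=[0, 1, 2] b=[3]
create(c): bitmap=FFFFF...... | a=[0, 1, 2] b=[3] c=[4]
truncate(a, 1): bitmap=F..FF...... | a=[0] b=[3] c=[4]
append(c, 3): bitmap=FFFFFF..... | a=[0] b=[3] c=[4, 1, 2, 5]
append(b, 1): bitmap=FFFFFFF.... | a=[0] b=[3, 6] c=[4, 1, 2, 5]
append(a, 3): bitmap=FFFFFFFFFF. | a=[0, 7, 8, 9] b=[3, 6] c=[4, 1, 2, 5]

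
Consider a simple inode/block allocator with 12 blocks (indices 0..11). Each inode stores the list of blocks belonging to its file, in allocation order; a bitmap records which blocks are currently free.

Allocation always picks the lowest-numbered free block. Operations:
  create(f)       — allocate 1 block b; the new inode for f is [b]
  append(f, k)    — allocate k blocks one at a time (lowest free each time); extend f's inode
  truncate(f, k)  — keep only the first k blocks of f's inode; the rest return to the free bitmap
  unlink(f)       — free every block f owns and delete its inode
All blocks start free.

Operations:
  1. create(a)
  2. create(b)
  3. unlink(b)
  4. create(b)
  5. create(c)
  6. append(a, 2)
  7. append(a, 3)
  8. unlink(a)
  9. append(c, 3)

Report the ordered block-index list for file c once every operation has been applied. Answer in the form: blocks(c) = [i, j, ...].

blocks(c) = [2, 0, 3, 4]

  1. create(a)  ⇒  F...........  {a→[0]}
  2. create(b)  ⇒  FF..........  {a→[0]; b→[1]}
  3. unlink(b)  ⇒  F...........  {a→[0]}
  4. create(b)  ⇒  FF..........  {a→[0]; b→[1]}
  5. create(c)  ⇒  FFF.........  {a→[0]; b→[1]; c→[2]}
  6. append(a, 2)  ⇒  FFFFF.......  {a→[0, 3, 4]; b→[1]; c→[2]}
  7. append(a, 3)  ⇒  FFFFFFFF....  {a→[0, 3, 4, 5, 6, 7]; b→[1]; c→[2]}
  8. unlink(a)  ⇒  .FF.........  {b→[1]; c→[2]}
  9. append(c, 3)  ⇒  FFFFF.......  {b→[1]; c→[2, 0, 3, 4]}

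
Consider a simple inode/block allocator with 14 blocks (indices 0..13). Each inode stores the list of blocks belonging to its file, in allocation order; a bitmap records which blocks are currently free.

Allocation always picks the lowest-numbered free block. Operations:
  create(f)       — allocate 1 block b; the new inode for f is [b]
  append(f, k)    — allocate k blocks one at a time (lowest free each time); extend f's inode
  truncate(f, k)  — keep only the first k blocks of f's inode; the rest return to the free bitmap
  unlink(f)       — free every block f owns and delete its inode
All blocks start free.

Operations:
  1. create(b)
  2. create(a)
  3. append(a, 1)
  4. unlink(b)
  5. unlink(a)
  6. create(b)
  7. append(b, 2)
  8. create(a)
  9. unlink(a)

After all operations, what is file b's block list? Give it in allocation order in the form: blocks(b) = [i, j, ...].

create(b): bitmap=F............. | b=[0]
create(a): bitmap=FF............ | a=[1] b=[0]
append(a, 1): bitmap=FFF........... | a=[1, 2] b=[0]
unlink(b): bitmap=.FF........... | a=[1, 2]
unlink(a): bitmap=.............. | 
create(b): bitmap=F............. | b=[0]
append(b, 2): bitmap=FFF........... | b=[0, 1, 2]
create(a): bitmap=FFFF.......... | a=[3] b=[0, 1, 2]
unlink(a): bitmap=FFF........... | b=[0, 1, 2]

blocks(b) = [0, 1, 2]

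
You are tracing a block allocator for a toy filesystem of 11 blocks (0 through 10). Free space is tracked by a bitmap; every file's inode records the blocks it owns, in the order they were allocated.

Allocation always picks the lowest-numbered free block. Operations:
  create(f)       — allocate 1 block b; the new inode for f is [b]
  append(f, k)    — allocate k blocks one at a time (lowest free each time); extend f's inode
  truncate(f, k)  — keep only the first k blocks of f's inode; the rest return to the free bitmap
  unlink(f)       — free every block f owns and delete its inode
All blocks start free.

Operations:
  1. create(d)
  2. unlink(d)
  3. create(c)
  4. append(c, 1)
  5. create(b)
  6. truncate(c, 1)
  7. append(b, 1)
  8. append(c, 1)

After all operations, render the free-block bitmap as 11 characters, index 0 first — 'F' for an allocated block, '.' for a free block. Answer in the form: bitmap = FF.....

create(d): bitmap=F.......... | d=[0]
unlink(d): bitmap=........... | 
create(c): bitmap=F.......... | c=[0]
append(c, 1): bitmap=FF......... | c=[0, 1]
create(b): bitmap=FFF........ | b=[2] c=[0, 1]
truncate(c, 1): bitmap=F.F........ | b=[2] c=[0]
append(b, 1): bitmap=FFF........ | b=[2, 1] c=[0]
append(c, 1): bitmap=FFFF....... | b=[2, 1] c=[0, 3]

bitmap = FFFF.......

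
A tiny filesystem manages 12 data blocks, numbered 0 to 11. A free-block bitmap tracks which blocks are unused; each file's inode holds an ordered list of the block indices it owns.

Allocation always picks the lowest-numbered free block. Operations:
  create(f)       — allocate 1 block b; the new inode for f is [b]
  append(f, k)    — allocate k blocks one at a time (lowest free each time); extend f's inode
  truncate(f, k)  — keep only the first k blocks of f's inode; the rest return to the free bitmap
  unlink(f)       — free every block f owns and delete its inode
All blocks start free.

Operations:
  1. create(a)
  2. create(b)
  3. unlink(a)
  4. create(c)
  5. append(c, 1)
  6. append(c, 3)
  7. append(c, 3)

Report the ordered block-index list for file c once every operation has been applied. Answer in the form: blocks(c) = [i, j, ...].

blocks(c) = [0, 2, 3, 4, 5, 6, 7, 8]

  1. create(a)  ⇒  F...........  {a→[0]}
  2. create(b)  ⇒  FF..........  {a→[0]; b→[1]}
  3. unlink(a)  ⇒  .F..........  {b→[1]}
  4. create(c)  ⇒  FF..........  {b→[1]; c→[0]}
  5. append(c, 1)  ⇒  FFF.........  {b→[1]; c→[0, 2]}
  6. append(c, 3)  ⇒  FFFFFF......  {b→[1]; c→[0, 2, 3, 4, 5]}
  7. append(c, 3)  ⇒  FFFFFFFFF...  {b→[1]; c→[0, 2, 3, 4, 5, 6, 7, 8]}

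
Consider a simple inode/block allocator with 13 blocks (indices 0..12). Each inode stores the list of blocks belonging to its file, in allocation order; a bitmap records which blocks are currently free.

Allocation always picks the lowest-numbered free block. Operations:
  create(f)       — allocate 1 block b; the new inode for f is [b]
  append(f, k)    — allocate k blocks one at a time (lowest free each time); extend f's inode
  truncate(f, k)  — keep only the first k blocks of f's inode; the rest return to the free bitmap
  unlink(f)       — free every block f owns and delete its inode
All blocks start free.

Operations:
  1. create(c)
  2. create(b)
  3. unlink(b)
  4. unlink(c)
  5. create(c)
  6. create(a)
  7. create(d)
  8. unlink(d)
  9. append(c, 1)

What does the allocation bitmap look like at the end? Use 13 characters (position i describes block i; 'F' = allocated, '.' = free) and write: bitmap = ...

bitmap = FFF..........

after create(c) → c:[0]  free=[F............]
after create(b) → b:[1], c:[0]  free=[FF...........]
after unlink(b) → c:[0]  free=[F............]
after unlink(c) →   free=[.............]
after create(c) → c:[0]  free=[F............]
after create(a) → a:[1], c:[0]  free=[FF...........]
after create(d) → a:[1], c:[0], d:[2]  free=[FFF..........]
after unlink(d) → a:[1], c:[0]  free=[FF...........]
after append(c, 1) → a:[1], c:[0, 2]  free=[FFF..........]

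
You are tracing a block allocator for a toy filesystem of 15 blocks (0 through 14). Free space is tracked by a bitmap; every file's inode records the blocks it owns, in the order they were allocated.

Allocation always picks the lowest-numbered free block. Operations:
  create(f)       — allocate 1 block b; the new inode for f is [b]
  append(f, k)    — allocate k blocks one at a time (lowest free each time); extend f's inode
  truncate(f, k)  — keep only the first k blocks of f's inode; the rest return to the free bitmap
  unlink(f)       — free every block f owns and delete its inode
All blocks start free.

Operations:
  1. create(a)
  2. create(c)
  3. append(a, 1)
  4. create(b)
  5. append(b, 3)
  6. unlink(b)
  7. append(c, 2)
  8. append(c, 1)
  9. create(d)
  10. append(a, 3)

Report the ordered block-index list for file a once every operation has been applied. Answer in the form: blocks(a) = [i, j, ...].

[1] create(a) — a=0 (map F..............)
[2] create(c) — a=0 c=1 (map FF.............)
[3] append(a, 1) — a=0,2 c=1 (map FFF............)
[4] create(b) — a=0,2 b=3 c=1 (map FFFF...........)
[5] append(b, 3) — a=0,2 b=3,4,5,6 c=1 (map FFFFFFF........)
[6] unlink(b) — a=0,2 c=1 (map FFF............)
[7] append(c, 2) — a=0,2 c=1,3,4 (map FFFFF..........)
[8] append(c, 1) — a=0,2 c=1,3,4,5 (map FFFFFF.........)
[9] create(d) — a=0,2 c=1,3,4,5 d=6 (map FFFFFFF........)
[10] append(a, 3) — a=0,2,7,8,9 c=1,3,4,5 d=6 (map FFFFFFFFFF.....)

blocks(a) = [0, 2, 7, 8, 9]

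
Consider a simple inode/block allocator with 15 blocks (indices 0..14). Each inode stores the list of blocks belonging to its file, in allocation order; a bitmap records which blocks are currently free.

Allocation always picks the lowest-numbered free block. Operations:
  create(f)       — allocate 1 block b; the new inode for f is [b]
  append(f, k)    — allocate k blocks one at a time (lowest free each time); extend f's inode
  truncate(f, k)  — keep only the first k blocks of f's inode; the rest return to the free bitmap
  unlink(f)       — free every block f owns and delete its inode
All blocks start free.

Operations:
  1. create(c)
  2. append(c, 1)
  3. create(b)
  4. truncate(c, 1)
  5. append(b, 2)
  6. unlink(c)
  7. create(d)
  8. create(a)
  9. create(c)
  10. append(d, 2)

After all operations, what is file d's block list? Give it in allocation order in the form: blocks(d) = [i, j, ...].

  1. create(c)  ⇒  F..............  {c→[0]}
  2. append(c, 1)  ⇒  FF.............  {c→[0, 1]}
  3. create(b)  ⇒  FFF............  {b→[2]; c→[0, 1]}
  4. truncate(c, 1)  ⇒  F.F............  {b→[2]; c→[0]}
  5. append(b, 2)  ⇒  FFFF...........  {b→[2, 1, 3]; c→[0]}
  6. unlink(c)  ⇒  .FFF...........  {b→[2, 1, 3]}
  7. create(d)  ⇒  FFFF...........  {b→[2, 1, 3]; d→[0]}
  8. create(a)  ⇒  FFFFF..........  {a→[4]; b→[2, 1, 3]; d→[0]}
  9. create(c)  ⇒  FFFFFF.........  {a→[4]; b→[2, 1, 3]; c→[5]; d→[0]}
  10. append(d, 2)  ⇒  FFFFFFFF.......  {a→[4]; b→[2, 1, 3]; c→[5]; d→[0, 6, 7]}

blocks(d) = [0, 6, 7]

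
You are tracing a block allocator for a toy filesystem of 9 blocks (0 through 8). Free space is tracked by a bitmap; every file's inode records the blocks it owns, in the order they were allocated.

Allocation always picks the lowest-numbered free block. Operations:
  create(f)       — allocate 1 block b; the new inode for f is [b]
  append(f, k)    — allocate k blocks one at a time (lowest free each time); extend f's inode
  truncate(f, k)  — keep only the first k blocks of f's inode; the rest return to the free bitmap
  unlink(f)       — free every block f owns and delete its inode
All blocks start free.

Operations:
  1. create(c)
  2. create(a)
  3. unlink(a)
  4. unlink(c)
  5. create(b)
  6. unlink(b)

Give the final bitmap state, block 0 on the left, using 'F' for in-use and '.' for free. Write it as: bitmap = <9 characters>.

bitmap = .........

[1] create(c) — c=0 (map F........)
[2] create(a) — a=1 c=0 (map FF.......)
[3] unlink(a) — c=0 (map F........)
[4] unlink(c) —  (map .........)
[5] create(b) — b=0 (map F........)
[6] unlink(b) —  (map .........)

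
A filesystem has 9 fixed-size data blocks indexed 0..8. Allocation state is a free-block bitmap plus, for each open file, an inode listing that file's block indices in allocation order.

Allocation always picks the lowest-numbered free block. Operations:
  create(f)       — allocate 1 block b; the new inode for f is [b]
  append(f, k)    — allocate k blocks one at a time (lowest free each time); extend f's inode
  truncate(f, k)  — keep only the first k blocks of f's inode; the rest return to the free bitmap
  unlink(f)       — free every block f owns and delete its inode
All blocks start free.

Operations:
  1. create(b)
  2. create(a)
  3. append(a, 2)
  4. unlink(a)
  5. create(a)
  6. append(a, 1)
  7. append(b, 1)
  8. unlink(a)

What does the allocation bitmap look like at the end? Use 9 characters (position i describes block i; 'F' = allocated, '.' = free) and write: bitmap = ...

bitmap = F..F.....

create(b): bitmap=F........ | b=[0]
create(a): bitmap=FF....... | a=[1] b=[0]
append(a, 2): bitmap=FFFF..... | a=[1, 2, 3] b=[0]
unlink(a): bitmap=F........ | b=[0]
create(a): bitmap=FF....... | a=[1] b=[0]
append(a, 1): bitmap=FFF...... | a=[1, 2] b=[0]
append(b, 1): bitmap=FFFF..... | a=[1, 2] b=[0, 3]
unlink(a): bitmap=F..F..... | b=[0, 3]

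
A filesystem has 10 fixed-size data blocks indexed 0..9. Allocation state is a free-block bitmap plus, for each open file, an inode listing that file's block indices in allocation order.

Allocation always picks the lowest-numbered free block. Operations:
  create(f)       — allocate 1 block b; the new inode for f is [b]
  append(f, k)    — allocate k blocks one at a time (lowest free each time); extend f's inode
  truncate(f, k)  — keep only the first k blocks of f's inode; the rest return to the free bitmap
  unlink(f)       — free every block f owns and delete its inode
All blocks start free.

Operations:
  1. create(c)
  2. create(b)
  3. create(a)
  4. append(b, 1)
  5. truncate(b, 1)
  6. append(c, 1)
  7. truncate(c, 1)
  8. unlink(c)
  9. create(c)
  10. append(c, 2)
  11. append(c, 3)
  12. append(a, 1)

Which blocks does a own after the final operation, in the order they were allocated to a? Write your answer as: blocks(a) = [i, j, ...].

blocks(a) = [2, 8]

after create(c) → c:[0]  free=[F.........]
after create(b) → b:[1], c:[0]  free=[FF........]
after create(a) → a:[2], b:[1], c:[0]  free=[FFF.......]
after append(b, 1) → a:[2], b:[1, 3], c:[0]  free=[FFFF......]
after truncate(b, 1) → a:[2], b:[1], c:[0]  free=[FFF.......]
after append(c, 1) → a:[2], b:[1], c:[0, 3]  free=[FFFF......]
after truncate(c, 1) → a:[2], b:[1], c:[0]  free=[FFF.......]
after unlink(c) → a:[2], b:[1]  free=[.FF.......]
after create(c) → a:[2], b:[1], c:[0]  free=[FFF.......]
after append(c, 2) → a:[2], b:[1], c:[0, 3, 4]  free=[FFFFF.....]
after append(c, 3) → a:[2], b:[1], c:[0, 3, 4, 5, 6, 7]  free=[FFFFFFFF..]
after append(a, 1) → a:[2, 8], b:[1], c:[0, 3, 4, 5, 6, 7]  free=[FFFFFFFFF.]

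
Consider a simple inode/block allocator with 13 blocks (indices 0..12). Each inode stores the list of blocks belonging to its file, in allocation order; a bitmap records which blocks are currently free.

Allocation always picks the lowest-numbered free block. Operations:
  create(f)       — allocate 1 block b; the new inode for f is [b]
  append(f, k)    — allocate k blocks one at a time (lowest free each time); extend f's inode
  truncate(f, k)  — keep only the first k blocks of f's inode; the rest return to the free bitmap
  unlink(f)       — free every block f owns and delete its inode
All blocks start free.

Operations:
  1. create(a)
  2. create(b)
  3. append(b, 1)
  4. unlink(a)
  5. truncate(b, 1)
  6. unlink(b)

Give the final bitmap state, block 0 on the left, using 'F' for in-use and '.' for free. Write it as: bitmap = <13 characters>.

  1. create(a)  ⇒  F............  {a→[0]}
  2. create(b)  ⇒  FF...........  {a→[0]; b→[1]}
  3. append(b, 1)  ⇒  FFF..........  {a→[0]; b→[1, 2]}
  4. unlink(a)  ⇒  .FF..........  {b→[1, 2]}
  5. truncate(b, 1)  ⇒  .F...........  {b→[1]}
  6. unlink(b)  ⇒  .............  {}

bitmap = .............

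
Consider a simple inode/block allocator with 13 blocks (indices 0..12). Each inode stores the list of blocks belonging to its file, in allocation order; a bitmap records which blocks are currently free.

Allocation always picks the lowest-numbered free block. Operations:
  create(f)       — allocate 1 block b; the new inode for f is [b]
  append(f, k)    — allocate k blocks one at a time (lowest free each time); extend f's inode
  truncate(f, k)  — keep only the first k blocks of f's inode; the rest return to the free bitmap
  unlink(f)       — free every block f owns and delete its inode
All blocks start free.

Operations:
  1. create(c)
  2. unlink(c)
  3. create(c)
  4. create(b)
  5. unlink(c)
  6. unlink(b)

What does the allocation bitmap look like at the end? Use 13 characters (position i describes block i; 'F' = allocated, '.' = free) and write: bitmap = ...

create(c): bitmap=F............ | c=[0]
unlink(c): bitmap=............. | 
create(c): bitmap=F............ | c=[0]
create(b): bitmap=FF........... | b=[1] c=[0]
unlink(c): bitmap=.F........... | b=[1]
unlink(b): bitmap=............. | 

bitmap = .............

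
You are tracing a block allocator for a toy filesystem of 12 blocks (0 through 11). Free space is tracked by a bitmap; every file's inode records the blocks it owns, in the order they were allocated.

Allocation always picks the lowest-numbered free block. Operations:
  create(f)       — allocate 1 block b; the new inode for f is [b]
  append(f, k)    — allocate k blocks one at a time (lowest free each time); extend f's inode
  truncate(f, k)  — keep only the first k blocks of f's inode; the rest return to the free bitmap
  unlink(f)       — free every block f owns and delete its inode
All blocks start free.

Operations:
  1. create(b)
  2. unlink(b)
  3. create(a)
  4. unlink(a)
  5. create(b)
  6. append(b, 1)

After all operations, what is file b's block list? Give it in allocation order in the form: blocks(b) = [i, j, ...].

blocks(b) = [0, 1]

[1] create(b) — b=0 (map F...........)
[2] unlink(b) —  (map ............)
[3] create(a) — a=0 (map F...........)
[4] unlink(a) —  (map ............)
[5] create(b) — b=0 (map F...........)
[6] append(b, 1) — b=0,1 (map FF..........)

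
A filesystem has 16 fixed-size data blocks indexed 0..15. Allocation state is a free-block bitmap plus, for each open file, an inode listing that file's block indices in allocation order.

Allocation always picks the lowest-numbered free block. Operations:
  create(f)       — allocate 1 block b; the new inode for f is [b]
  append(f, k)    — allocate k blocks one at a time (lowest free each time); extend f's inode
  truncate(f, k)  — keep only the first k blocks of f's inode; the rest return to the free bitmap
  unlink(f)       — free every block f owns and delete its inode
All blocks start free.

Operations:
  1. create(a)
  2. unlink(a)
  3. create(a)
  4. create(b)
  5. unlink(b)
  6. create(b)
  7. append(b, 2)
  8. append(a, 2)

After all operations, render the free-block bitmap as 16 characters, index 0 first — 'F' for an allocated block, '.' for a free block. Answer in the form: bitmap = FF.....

bitmap = FFFFFF..........

[1] create(a) — a=0 (map F...............)
[2] unlink(a) —  (map ................)
[3] create(a) — a=0 (map F...............)
[4] create(b) — a=0 b=1 (map FF..............)
[5] unlink(b) — a=0 (map F...............)
[6] create(b) — a=0 b=1 (map FF..............)
[7] append(b, 2) — a=0 b=1,2,3 (map FFFF............)
[8] append(a, 2) — a=0,4,5 b=1,2,3 (map FFFFFF..........)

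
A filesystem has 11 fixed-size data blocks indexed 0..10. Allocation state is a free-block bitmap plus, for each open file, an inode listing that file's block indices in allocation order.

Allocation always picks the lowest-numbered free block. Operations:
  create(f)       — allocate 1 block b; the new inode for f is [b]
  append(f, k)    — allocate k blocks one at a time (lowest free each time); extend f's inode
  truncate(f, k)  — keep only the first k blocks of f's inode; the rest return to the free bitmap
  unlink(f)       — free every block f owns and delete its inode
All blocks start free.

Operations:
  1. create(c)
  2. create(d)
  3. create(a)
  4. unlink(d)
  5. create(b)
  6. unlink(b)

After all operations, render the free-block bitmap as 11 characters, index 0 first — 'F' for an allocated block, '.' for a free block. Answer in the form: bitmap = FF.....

  1. create(c)  ⇒  F..........  {c→[0]}
  2. create(d)  ⇒  FF.........  {c→[0]; d→[1]}
  3. create(a)  ⇒  FFF........  {a→[2]; c→[0]; d→[1]}
  4. unlink(d)  ⇒  F.F........  {a→[2]; c→[0]}
  5. create(b)  ⇒  FFF........  {a→[2]; b→[1]; c→[0]}
  6. unlink(b)  ⇒  F.F........  {a→[2]; c→[0]}

bitmap = F.F........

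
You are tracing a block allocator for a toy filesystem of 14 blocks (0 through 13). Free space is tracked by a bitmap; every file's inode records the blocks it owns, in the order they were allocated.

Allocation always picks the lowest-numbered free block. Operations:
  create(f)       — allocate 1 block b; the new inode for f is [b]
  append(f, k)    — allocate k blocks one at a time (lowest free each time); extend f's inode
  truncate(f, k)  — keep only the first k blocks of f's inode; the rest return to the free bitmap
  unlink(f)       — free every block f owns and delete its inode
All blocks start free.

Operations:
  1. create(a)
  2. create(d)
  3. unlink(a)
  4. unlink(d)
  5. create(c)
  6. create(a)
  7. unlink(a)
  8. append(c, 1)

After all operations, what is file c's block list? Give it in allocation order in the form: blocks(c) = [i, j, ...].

after create(a) → a:[0]  free=[F.............]
after create(d) → a:[0], d:[1]  free=[FF............]
after unlink(a) → d:[1]  free=[.F............]
after unlink(d) →   free=[..............]
after create(c) → c:[0]  free=[F.............]
after create(a) → a:[1], c:[0]  free=[FF............]
after unlink(a) → c:[0]  free=[F.............]
after append(c, 1) → c:[0, 1]  free=[FF............]

blocks(c) = [0, 1]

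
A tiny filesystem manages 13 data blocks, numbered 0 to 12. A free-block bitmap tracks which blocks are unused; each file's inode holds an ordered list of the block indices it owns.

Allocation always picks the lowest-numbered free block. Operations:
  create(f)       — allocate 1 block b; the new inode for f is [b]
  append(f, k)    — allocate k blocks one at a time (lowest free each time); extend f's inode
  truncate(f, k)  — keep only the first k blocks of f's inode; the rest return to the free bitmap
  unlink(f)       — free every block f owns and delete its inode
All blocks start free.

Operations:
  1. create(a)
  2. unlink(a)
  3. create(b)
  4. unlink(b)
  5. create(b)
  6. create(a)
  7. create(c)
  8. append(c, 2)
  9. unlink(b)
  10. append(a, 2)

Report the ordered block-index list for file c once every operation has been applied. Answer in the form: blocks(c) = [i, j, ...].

  1. create(a)  ⇒  F............  {a→[0]}
  2. unlink(a)  ⇒  .............  {}
  3. create(b)  ⇒  F............  {b→[0]}
  4. unlink(b)  ⇒  .............  {}
  5. create(b)  ⇒  F............  {b→[0]}
  6. create(a)  ⇒  FF...........  {a→[1]; b→[0]}
  7. create(c)  ⇒  FFF..........  {a→[1]; b→[0]; c→[2]}
  8. append(c, 2)  ⇒  FFFFF........  {a→[1]; b→[0]; c→[2, 3, 4]}
  9. unlink(b)  ⇒  .FFFF........  {a→[1]; c→[2, 3, 4]}
  10. append(a, 2)  ⇒  FFFFFF.......  {a→[1, 0, 5]; c→[2, 3, 4]}

blocks(c) = [2, 3, 4]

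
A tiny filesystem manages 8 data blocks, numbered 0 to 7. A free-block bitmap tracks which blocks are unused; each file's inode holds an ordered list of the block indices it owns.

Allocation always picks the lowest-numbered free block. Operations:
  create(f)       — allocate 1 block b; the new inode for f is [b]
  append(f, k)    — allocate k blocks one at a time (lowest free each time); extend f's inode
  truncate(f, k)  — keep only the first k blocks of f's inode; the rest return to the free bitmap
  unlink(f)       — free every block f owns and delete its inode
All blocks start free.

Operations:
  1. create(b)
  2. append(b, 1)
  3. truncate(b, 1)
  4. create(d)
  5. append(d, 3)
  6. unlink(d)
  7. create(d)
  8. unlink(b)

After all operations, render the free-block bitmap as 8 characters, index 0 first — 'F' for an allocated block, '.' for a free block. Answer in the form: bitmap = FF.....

after create(b) → b:[0]  free=[F.......]
after append(b, 1) → b:[0, 1]  free=[FF......]
after truncate(b, 1) → b:[0]  free=[F.......]
after create(d) → b:[0], d:[1]  free=[FF......]
after append(d, 3) → b:[0], d:[1, 2, 3, 4]  free=[FFFFF...]
after unlink(d) → b:[0]  free=[F.......]
after create(d) → b:[0], d:[1]  free=[FF......]
after unlink(b) → d:[1]  free=[.F......]

bitmap = .F......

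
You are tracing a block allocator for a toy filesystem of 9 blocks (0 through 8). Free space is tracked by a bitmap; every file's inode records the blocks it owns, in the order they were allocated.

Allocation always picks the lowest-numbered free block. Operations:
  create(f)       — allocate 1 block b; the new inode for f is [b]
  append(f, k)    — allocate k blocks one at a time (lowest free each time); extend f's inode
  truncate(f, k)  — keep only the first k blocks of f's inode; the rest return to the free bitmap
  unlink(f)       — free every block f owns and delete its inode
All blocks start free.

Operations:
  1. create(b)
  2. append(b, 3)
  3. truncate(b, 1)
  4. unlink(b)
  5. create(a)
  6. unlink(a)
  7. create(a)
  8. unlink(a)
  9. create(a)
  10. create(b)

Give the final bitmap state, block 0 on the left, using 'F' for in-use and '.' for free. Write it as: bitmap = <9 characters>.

bitmap = FF.......

create(b): bitmap=F........ | b=[0]
append(b, 3): bitmap=FFFF..... | b=[0, 1, 2, 3]
truncate(b, 1): bitmap=F........ | b=[0]
unlink(b): bitmap=......... | 
create(a): bitmap=F........ | a=[0]
unlink(a): bitmap=......... | 
create(a): bitmap=F........ | a=[0]
unlink(a): bitmap=......... | 
create(a): bitmap=F........ | a=[0]
create(b): bitmap=FF....... | a=[0] b=[1]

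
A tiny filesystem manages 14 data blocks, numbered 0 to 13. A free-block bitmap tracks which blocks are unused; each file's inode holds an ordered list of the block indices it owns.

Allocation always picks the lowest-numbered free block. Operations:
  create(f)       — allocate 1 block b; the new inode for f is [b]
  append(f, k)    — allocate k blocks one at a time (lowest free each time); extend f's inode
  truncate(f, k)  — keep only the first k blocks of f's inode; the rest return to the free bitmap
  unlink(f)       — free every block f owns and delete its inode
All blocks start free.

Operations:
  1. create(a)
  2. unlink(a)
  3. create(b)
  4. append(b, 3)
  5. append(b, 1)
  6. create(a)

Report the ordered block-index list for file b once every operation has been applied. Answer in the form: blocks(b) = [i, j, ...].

blocks(b) = [0, 1, 2, 3, 4]

after create(a) → a:[0]  free=[F.............]
after unlink(a) →   free=[..............]
after create(b) → b:[0]  free=[F.............]
after append(b, 3) → b:[0, 1, 2, 3]  free=[FFFF..........]
after append(b, 1) → b:[0, 1, 2, 3, 4]  free=[FFFFF.........]
after create(a) → a:[5], b:[0, 1, 2, 3, 4]  free=[FFFFFF........]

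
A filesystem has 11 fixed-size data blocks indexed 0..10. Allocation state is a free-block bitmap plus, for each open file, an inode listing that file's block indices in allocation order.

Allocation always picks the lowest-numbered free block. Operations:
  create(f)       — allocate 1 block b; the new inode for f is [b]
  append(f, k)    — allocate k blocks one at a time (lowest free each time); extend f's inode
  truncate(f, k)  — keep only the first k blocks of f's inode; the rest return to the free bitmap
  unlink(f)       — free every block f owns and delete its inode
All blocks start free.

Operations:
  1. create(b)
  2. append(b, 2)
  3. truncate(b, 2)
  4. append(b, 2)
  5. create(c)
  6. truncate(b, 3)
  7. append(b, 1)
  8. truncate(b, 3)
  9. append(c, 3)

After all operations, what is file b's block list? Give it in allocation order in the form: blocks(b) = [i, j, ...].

[1] create(b) — b=0 (map F..........)
[2] append(b, 2) — b=0,1,2 (map FFF........)
[3] truncate(b, 2) — b=0,1 (map FF.........)
[4] append(b, 2) — b=0,1,2,3 (map FFFF.......)
[5] create(c) — b=0,1,2,3 c=4 (map FFFFF......)
[6] truncate(b, 3) — b=0,1,2 c=4 (map FFF.F......)
[7] append(b, 1) — b=0,1,2,3 c=4 (map FFFFF......)
[8] truncate(b, 3) — b=0,1,2 c=4 (map FFF.F......)
[9] append(c, 3) — b=0,1,2 c=4,3,5,6 (map FFFFFFF....)

blocks(b) = [0, 1, 2]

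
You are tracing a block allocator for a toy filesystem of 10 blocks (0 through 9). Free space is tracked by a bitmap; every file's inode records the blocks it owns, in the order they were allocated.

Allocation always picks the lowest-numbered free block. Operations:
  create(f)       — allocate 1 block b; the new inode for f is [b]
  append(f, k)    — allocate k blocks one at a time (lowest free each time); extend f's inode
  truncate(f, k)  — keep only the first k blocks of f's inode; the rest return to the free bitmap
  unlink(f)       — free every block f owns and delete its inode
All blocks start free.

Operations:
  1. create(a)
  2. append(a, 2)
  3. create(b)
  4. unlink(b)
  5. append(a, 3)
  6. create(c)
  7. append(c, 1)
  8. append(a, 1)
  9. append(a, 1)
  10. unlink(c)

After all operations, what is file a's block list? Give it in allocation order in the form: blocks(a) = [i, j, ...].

after create(a) → a:[0]  free=[F.........]
after append(a, 2) → a:[0, 1, 2]  free=[FFF.......]
after create(b) → a:[0, 1, 2], b:[3]  free=[FFFF......]
after unlink(b) → a:[0, 1, 2]  free=[FFF.......]
after append(a, 3) → a:[0, 1, 2, 3, 4, 5]  free=[FFFFFF....]
after create(c) → a:[0, 1, 2, 3, 4, 5], c:[6]  free=[FFFFFFF...]
after append(c, 1) → a:[0, 1, 2, 3, 4, 5], c:[6, 7]  free=[FFFFFFFF..]
after append(a, 1) → a:[0, 1, 2, 3, 4, 5, 8], c:[6, 7]  free=[FFFFFFFFF.]
after append(a, 1) → a:[0, 1, 2, 3, 4, 5, 8, 9], c:[6, 7]  free=[FFFFFFFFFF]
after unlink(c) → a:[0, 1, 2, 3, 4, 5, 8, 9]  free=[FFFFFF..FF]

blocks(a) = [0, 1, 2, 3, 4, 5, 8, 9]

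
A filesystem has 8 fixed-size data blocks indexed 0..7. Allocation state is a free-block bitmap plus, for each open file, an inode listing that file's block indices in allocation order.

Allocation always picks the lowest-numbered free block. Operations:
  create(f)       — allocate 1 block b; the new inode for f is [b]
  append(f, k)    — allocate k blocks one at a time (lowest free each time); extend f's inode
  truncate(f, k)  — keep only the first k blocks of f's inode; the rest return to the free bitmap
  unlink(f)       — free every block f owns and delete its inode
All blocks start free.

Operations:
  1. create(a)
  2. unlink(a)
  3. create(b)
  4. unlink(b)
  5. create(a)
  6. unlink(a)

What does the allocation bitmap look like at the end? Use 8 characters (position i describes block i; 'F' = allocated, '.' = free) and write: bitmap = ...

create(a): bitmap=F....... | a=[0]
unlink(a): bitmap=........ | 
create(b): bitmap=F....... | b=[0]
unlink(b): bitmap=........ | 
create(a): bitmap=F....... | a=[0]
unlink(a): bitmap=........ | 

bitmap = ........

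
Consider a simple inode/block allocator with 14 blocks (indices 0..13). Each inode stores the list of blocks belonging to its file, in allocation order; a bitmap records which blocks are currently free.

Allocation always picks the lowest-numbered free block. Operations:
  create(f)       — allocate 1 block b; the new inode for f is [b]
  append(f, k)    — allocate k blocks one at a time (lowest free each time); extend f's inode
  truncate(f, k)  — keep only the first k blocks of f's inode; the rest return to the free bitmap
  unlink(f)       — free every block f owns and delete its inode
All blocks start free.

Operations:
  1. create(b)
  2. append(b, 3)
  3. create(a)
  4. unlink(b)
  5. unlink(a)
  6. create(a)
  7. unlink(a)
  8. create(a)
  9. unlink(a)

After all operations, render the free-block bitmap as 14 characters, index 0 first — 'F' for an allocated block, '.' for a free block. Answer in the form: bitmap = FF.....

create(b): bitmap=F............. | b=[0]
append(b, 3): bitmap=FFFF.......... | b=[0, 1, 2, 3]
create(a): bitmap=FFFFF......... | a=[4] b=[0, 1, 2, 3]
unlink(b): bitmap=....F......... | a=[4]
unlink(a): bitmap=.............. | 
create(a): bitmap=F............. | a=[0]
unlink(a): bitmap=.............. | 
create(a): bitmap=F............. | a=[0]
unlink(a): bitmap=.............. | 

bitmap = ..............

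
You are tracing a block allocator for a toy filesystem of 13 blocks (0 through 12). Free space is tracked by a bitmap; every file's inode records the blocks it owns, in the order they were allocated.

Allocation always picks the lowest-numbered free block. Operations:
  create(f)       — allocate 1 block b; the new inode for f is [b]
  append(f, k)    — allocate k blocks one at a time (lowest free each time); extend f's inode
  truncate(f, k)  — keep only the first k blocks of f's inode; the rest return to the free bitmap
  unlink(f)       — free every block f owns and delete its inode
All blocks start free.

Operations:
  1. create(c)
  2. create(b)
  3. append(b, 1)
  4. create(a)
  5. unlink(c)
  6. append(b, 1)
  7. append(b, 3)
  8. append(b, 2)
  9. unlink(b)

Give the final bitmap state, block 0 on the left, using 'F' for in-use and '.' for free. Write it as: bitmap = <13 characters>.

[1] create(c) — c=0 (map F............)
[2] create(b) — b=1 c=0 (map FF...........)
[3] append(b, 1) — b=1,2 c=0 (map FFF..........)
[4] create(a) — a=3 b=1,2 c=0 (map FFFF.........)
[5] unlink(c) — a=3 b=1,2 (map .FFF.........)
[6] append(b, 1) — a=3 b=1,2,0 (map FFFF.........)
[7] append(b, 3) — a=3 b=1,2,0,4,5,6 (map FFFFFFF......)
[8] append(b, 2) — a=3 b=1,2,0,4,5,6,7,8 (map FFFFFFFFF....)
[9] unlink(b) — a=3 (map ...F.........)

bitmap = ...F.........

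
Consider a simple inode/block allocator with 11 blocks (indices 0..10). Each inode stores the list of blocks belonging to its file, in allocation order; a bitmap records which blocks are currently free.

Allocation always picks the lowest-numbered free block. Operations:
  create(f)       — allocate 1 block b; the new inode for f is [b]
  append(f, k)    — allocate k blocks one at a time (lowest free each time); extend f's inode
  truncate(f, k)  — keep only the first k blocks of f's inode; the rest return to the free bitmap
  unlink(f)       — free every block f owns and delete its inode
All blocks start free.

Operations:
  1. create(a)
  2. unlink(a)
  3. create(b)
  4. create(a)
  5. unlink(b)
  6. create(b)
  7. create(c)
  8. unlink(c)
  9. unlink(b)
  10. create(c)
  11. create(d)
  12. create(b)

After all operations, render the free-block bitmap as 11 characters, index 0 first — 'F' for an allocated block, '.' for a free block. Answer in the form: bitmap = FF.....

bitmap = FFFF.......

create(a): bitmap=F.......... | a=[0]
unlink(a): bitmap=........... | 
create(b): bitmap=F.......... | b=[0]
create(a): bitmap=FF......... | a=[1] b=[0]
unlink(b): bitmap=.F......... | a=[1]
create(b): bitmap=FF......... | a=[1] b=[0]
create(c): bitmap=FFF........ | a=[1] b=[0] c=[2]
unlink(c): bitmap=FF......... | a=[1] b=[0]
unlink(b): bitmap=.F......... | a=[1]
create(c): bitmap=FF......... | a=[1] c=[0]
create(d): bitmap=FFF........ | a=[1] c=[0] d=[2]
create(b): bitmap=FFFF....... | a=[1] b=[3] c=[0] d=[2]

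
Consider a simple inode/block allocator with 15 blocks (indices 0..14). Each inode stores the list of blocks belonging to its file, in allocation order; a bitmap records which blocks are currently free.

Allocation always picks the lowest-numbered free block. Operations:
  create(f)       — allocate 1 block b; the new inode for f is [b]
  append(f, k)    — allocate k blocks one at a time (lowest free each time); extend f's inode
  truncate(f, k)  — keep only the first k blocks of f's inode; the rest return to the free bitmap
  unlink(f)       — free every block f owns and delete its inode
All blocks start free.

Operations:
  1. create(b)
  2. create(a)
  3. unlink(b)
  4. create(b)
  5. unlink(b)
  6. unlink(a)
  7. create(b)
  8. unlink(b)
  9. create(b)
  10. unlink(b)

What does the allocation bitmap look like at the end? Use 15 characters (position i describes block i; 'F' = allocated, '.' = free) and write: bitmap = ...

bitmap = ...............

  1. create(b)  ⇒  F..............  {b→[0]}
  2. create(a)  ⇒  FF.............  {a→[1]; b→[0]}
  3. unlink(b)  ⇒  .F.............  {a→[1]}
  4. create(b)  ⇒  FF.............  {a→[1]; b→[0]}
  5. unlink(b)  ⇒  .F.............  {a→[1]}
  6. unlink(a)  ⇒  ...............  {}
  7. create(b)  ⇒  F..............  {b→[0]}
  8. unlink(b)  ⇒  ...............  {}
  9. create(b)  ⇒  F..............  {b→[0]}
  10. unlink(b)  ⇒  ...............  {}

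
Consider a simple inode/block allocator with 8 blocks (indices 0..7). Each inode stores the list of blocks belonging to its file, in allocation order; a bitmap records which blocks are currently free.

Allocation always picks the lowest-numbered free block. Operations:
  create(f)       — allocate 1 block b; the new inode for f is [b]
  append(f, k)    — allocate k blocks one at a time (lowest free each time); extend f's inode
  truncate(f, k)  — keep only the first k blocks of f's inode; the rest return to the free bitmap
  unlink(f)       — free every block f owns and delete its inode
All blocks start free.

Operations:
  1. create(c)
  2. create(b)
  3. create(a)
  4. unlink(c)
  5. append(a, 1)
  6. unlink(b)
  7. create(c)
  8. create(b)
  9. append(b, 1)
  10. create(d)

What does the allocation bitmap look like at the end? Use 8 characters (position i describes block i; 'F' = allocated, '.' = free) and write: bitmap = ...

create(c): bitmap=F....... | c=[0]
create(b): bitmap=FF...... | b=[1] c=[0]
create(a): bitmap=FFF..... | a=[2] b=[1] c=[0]
unlink(c): bitmap=.FF..... | a=[2] b=[1]
append(a, 1): bitmap=FFF..... | a=[2, 0] b=[1]
unlink(b): bitmap=F.F..... | a=[2, 0]
create(c): bitmap=FFF..... | a=[2, 0] c=[1]
create(b): bitmap=FFFF.... | a=[2, 0] b=[3] c=[1]
append(b, 1): bitmap=FFFFF... | a=[2, 0] b=[3, 4] c=[1]
create(d): bitmap=FFFFFF.. | a=[2, 0] b=[3, 4] c=[1] d=[5]

bitmap = FFFFFF..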